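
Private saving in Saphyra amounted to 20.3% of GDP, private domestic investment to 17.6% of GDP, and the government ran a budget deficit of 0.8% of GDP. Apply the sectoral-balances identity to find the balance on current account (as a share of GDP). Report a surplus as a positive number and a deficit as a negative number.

By the sectoral-balances identity, CA = (S_private - I) + (T - G).
Private balance = 20.3 - 17.6 = 2.7
Government balance (T - G) = -0.8
CA = 2.7 + (-0.8) = 1.9

1.9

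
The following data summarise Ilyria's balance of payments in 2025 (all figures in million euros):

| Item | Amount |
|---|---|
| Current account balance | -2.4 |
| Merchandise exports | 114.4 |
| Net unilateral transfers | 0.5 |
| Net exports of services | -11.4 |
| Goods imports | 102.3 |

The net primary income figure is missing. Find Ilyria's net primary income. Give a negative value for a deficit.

-3.6

Current account = goods balance + services balance + net primary income + net secondary income
Sum of the known components = 1.2
Net primary income = CA - (known components) = -2.4 - 1.2 = -3.6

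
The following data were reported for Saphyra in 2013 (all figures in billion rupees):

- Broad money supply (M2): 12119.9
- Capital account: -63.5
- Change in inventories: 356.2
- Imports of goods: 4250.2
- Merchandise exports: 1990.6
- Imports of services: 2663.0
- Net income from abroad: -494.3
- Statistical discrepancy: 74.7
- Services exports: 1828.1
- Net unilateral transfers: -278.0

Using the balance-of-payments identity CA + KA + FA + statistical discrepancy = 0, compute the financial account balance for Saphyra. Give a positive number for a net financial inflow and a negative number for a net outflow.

Goods balance = 1990.6 - 4250.2 = -2259.6
Services balance = 1828.1 - 2663.0 = -834.9
Trade balance (goods + services) = -2259.6 + (-834.9) = -3094.5
Net primary income = -494.3
Net secondary income = -278.0
Current account = -3094.5 + (-494.3) + (-278.0) = -3866.8
Financial account = -(-3866.8 + (-63.5) + 74.7) = 3855.6

3855.6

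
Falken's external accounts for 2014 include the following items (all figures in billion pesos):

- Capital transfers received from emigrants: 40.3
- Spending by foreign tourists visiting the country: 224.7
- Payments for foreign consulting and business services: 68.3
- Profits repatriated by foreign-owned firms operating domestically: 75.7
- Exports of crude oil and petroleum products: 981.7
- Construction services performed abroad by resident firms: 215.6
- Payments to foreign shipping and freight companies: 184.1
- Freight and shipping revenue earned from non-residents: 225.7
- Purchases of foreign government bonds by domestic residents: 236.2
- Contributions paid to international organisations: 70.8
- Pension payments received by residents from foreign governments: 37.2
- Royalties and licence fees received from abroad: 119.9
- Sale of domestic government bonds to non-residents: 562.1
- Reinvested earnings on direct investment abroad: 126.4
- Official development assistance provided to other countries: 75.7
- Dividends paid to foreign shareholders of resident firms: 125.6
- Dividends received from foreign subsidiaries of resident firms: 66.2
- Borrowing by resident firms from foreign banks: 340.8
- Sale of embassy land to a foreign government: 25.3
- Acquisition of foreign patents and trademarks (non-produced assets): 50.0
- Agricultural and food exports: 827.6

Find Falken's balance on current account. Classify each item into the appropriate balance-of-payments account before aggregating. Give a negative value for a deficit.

Goods: 827.6 + 981.7 = 1809.3
Services: -184.1 + 119.9 - 68.3 + 225.7 + 224.7 + 215.6 = 533.5
Primary income: 66.2 + 126.4 - 125.6 - 75.7 = -8.7
Secondary income: -70.8 - 75.7 + 37.2 = -109.3
Current account = 1809.3 + 533.5 + (-8.7) + (-109.3) = 2224.8
(Excluded from the current account — capital account: capital transfers received from emigrants 40.3, sale of embassy land to a foreign government 25.3, acquisition of foreign patents and trademarks (non-produced assets) 50.0; financial account: purchases of foreign government bonds by domestic residents 236.2, sale of domestic government bonds to non-residents 562.1, borrowing by resident firms from foreign banks 340.8.)

2224.8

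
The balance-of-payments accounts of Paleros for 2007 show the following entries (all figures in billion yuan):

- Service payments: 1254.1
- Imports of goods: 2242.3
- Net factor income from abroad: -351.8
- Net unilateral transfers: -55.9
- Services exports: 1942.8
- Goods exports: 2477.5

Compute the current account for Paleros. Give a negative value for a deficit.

Goods balance = 2477.5 - 2242.3 = 235.2
Services balance = 1942.8 - 1254.1 = 688.7
Trade balance (goods + services) = 235.2 + 688.7 = 923.9
Net primary income = -351.8
Net secondary income = -55.9
Current account = 923.9 + (-351.8) + (-55.9) = 516.2

516.2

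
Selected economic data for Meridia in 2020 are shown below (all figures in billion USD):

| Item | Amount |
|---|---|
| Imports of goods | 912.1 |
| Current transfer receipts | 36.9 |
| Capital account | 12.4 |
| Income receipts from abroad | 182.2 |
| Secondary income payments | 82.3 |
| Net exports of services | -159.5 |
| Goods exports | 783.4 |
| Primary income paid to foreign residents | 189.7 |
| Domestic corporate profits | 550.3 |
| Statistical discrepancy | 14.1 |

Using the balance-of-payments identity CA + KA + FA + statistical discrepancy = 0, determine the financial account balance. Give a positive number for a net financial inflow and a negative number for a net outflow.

Goods balance = 783.4 - 912.1 = -128.7
Services balance = -159.5
Trade balance (goods + services) = -128.7 + (-159.5) = -288.2
Net primary income = 182.2 - 189.7 = -7.5
Net secondary income = 36.9 - 82.3 = -45.4
Current account = -288.2 + (-7.5) + (-45.4) = -341.1
Financial account = -(-341.1 + 12.4 + 14.1) = 314.6

314.6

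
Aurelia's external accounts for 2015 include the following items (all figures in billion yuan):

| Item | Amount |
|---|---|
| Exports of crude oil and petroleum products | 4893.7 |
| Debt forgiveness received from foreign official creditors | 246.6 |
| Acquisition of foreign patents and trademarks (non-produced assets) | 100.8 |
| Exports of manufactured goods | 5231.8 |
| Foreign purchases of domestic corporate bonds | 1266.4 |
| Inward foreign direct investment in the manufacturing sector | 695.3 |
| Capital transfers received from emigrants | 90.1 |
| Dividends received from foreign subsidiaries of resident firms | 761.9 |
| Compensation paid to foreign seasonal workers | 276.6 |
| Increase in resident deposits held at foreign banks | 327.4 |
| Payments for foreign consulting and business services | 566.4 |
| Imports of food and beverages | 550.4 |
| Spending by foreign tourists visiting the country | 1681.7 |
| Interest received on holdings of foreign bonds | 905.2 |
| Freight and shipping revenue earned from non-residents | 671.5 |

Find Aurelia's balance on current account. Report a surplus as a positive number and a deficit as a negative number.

Goods: -550.4 + 4893.7 + 5231.8 = 9575.1
Services: 1681.7 + 671.5 - 566.4 = 1786.8
Primary income: -276.6 + 761.9 + 905.2 = 1390.5
Current account = 9575.1 + 1786.8 + 1390.5 = 12752.4
(Excluded from the current account — capital account: debt forgiveness received from foreign official creditors 246.6, acquisition of foreign patents and trademarks (non-produced assets) 100.8, capital transfers received from emigrants 90.1; financial account: foreign purchases of domestic corporate bonds 1266.4, inward foreign direct investment in the manufacturing sector 695.3, increase in resident deposits held at foreign banks 327.4.)

12752.4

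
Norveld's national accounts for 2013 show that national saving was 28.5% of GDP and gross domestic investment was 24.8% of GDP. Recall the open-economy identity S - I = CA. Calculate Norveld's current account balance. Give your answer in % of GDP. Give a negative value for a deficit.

CA = S - I = 28.5 - 24.8 = 3.7

3.7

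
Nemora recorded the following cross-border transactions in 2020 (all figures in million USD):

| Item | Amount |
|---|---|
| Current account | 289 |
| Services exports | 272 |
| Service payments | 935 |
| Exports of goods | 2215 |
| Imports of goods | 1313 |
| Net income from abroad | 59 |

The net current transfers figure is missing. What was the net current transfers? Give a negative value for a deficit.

-9

Current account = goods balance + services balance + net primary income + net secondary income
Sum of the known components = 298
Net current transfers = CA - (known components) = 289 - 298 = -9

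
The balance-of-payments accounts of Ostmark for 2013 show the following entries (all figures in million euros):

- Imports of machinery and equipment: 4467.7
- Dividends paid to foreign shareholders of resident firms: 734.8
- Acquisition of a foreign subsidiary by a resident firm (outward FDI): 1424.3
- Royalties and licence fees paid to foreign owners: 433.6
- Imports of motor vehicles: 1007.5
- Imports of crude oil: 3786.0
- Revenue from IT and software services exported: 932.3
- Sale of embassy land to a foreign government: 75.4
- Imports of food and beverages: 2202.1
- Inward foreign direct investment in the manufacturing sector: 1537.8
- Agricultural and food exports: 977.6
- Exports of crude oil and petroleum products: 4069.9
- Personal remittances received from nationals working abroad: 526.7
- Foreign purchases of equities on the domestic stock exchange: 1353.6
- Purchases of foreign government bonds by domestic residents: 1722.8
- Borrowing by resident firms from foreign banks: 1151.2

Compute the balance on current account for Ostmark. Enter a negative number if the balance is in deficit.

Goods: -2202.1 + 977.6 - 4467.7 - 1007.5 - 3786.0 + 4069.9 = -6415.8
Services: -433.6 + 932.3 = 498.7
Primary income: -734.8
Secondary income: 526.7
Current account = (-6415.8) + 498.7 + (-734.8) + 526.7 = -6125.2
(Excluded from the current account — financial account: acquisition of a foreign subsidiary by a resident firm (outward FDI) 1424.3, inward foreign direct investment in the manufacturing sector 1537.8, foreign purchases of equities on the domestic stock exchange 1353.6, purchases of foreign government bonds by domestic residents 1722.8, borrowing by resident firms from foreign banks 1151.2; capital account: sale of embassy land to a foreign government 75.4.)

-6125.2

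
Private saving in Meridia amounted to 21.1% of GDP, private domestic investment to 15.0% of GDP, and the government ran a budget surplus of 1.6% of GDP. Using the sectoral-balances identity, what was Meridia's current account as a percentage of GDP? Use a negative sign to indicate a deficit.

By the sectoral-balances identity, CA = (S_private - I) + (T - G).
Private balance = 21.1 - 15.0 = 6.1
Government balance (T - G) = 1.6
CA = 6.1 + 1.6 = 7.7

7.7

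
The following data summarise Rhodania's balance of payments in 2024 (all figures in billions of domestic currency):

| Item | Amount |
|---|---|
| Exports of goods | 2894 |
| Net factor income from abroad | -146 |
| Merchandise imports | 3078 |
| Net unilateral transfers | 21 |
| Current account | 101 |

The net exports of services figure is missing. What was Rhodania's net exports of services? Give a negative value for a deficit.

410

Current account = goods balance + services balance + net primary income + net secondary income
Sum of the known components = -309
Net exports of services = CA - (known components) = 101 - (-309) = 410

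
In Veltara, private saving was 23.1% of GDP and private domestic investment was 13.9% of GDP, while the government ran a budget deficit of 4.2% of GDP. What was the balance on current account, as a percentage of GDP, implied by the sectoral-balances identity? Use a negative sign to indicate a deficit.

5.0

By the sectoral-balances identity, CA = (S_private - I) + (T - G).
Private balance = 23.1 - 13.9 = 9.2
Government balance (T - G) = -4.2
CA = 9.2 + (-4.2) = 5.0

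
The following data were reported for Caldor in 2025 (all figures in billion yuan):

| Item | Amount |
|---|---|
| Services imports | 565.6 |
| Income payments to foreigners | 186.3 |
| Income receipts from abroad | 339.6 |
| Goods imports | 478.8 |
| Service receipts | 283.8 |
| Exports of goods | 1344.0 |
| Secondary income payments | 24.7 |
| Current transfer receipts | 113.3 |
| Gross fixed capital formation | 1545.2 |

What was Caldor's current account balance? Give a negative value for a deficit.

Goods balance = 1344.0 - 478.8 = 865.2
Services balance = 283.8 - 565.6 = -281.8
Trade balance (goods + services) = 865.2 + (-281.8) = 583.4
Net primary income = 339.6 - 186.3 = 153.3
Net secondary income = 113.3 - 24.7 = 88.6
Current account = 583.4 + 153.3 + 88.6 = 825.3

825.3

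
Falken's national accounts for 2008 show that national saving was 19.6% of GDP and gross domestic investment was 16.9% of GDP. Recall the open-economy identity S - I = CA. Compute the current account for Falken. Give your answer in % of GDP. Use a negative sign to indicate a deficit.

2.7

CA = S - I = 19.6 - 16.9 = 2.7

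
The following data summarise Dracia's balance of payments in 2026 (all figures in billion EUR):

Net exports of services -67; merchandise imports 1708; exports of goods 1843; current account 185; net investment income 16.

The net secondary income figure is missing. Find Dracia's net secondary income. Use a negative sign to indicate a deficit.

Current account = goods balance + services balance + net primary income + net secondary income
Sum of the known components = 84
Net secondary income = CA - (known components) = 185 - 84 = 101

101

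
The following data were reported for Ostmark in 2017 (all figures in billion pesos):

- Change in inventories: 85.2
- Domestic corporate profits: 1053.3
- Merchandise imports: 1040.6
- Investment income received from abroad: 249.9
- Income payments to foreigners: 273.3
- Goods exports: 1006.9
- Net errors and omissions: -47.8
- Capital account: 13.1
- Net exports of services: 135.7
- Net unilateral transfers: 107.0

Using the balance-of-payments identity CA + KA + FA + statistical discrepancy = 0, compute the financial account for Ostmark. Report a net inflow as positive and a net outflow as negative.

Goods balance = 1006.9 - 1040.6 = -33.7
Services balance = 135.7
Trade balance (goods + services) = -33.7 + 135.7 = 102.0
Net primary income = 249.9 - 273.3 = -23.4
Net secondary income = 107.0
Current account = 102.0 + (-23.4) + 107.0 = 185.6
Financial account = -(185.6 + 13.1 + (-47.8)) = -150.9

-150.9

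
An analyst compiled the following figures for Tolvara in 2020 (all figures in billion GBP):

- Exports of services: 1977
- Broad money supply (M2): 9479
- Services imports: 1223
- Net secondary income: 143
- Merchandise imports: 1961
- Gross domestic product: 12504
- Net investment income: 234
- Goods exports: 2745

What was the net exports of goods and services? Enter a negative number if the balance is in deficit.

1538

Goods balance = 2745 - 1961 = 784
Services balance = 1977 - 1223 = 754
Trade balance (goods + services) = 784 + 754 = 1538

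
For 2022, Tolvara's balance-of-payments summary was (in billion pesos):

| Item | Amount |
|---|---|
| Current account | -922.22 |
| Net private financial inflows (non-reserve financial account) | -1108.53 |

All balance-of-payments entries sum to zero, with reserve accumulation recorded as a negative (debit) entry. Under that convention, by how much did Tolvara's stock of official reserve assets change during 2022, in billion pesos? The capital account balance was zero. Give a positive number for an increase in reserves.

-2030.75

Official reserve transactions balance = -((-922.22) + (-1108.53)) = 2030.75
An accumulation of reserves is recorded as a debit (negative entry), so the change in the stock of reserves is the negative of that balance.
Change in official reserves = -(2030.75) = -2030.75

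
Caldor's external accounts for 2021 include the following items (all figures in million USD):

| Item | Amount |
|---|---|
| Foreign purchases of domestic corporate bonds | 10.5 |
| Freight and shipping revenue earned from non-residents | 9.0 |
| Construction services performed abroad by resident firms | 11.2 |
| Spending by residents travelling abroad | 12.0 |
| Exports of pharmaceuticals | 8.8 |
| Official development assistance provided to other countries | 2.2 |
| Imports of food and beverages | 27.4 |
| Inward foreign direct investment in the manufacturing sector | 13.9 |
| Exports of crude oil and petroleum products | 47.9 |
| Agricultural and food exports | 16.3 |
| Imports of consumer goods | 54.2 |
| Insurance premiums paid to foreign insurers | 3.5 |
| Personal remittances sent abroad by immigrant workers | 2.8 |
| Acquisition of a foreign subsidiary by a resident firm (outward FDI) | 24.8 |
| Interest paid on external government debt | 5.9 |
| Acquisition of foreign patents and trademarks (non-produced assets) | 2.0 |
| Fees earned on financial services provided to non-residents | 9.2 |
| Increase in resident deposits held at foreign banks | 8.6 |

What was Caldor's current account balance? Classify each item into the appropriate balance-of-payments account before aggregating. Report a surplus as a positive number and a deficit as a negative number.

-5.6

Goods: -54.2 - 27.4 + 16.3 + 8.8 + 47.9 = -8.6
Services: -12.0 - 3.5 + 9.0 + 11.2 + 9.2 = 13.9
Primary income: -5.9
Secondary income: -2.2 - 2.8 = -5.0
Current account = (-8.6) + 13.9 + (-5.9) + (-5.0) = -5.6
(Excluded from the current account — financial account: foreign purchases of domestic corporate bonds 10.5, inward foreign direct investment in the manufacturing sector 13.9, acquisition of a foreign subsidiary by a resident firm (outward FDI) 24.8, increase in resident deposits held at foreign banks 8.6; capital account: acquisition of foreign patents and trademarks (non-produced assets) 2.0.)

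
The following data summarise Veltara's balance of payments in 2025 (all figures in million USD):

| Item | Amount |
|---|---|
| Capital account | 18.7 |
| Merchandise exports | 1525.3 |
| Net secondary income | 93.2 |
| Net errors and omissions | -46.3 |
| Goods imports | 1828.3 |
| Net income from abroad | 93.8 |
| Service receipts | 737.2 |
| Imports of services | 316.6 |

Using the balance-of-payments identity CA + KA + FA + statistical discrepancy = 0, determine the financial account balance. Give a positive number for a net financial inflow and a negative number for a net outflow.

-277.0

Goods balance = 1525.3 - 1828.3 = -303.0
Services balance = 737.2 - 316.6 = 420.6
Trade balance (goods + services) = -303.0 + 420.6 = 117.6
Net primary income = 93.8
Net secondary income = 93.2
Current account = 117.6 + 93.8 + 93.2 = 304.6
Financial account = -(304.6 + 18.7 + (-46.3)) = -277.0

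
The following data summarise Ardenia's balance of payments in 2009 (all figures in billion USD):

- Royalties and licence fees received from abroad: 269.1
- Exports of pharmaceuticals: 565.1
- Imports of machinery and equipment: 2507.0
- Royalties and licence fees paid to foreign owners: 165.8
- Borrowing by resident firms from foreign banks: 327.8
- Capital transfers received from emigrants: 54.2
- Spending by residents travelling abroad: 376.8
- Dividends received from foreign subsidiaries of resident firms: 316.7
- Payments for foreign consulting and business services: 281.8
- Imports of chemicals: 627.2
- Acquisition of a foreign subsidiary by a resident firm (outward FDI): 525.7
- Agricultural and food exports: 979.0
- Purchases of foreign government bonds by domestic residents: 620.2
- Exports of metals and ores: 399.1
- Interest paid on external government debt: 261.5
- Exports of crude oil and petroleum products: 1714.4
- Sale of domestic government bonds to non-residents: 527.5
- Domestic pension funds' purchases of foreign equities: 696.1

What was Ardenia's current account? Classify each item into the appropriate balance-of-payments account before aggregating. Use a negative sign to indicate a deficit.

Goods: 979.0 + 1714.4 - 2507.0 + 565.1 - 627.2 + 399.1 = 523.4
Services: -165.8 - 376.8 - 281.8 + 269.1 = -555.3
Primary income: -261.5 + 316.7 = 55.2
Current account = 523.4 + (-555.3) + 55.2 = 23.3
(Excluded from the current account — financial account: borrowing by resident firms from foreign banks 327.8, acquisition of a foreign subsidiary by a resident firm (outward FDI) 525.7, purchases of foreign government bonds by domestic residents 620.2, sale of domestic government bonds to non-residents 527.5, domestic pension funds' purchases of foreign equities 696.1; capital account: capital transfers received from emigrants 54.2.)

23.3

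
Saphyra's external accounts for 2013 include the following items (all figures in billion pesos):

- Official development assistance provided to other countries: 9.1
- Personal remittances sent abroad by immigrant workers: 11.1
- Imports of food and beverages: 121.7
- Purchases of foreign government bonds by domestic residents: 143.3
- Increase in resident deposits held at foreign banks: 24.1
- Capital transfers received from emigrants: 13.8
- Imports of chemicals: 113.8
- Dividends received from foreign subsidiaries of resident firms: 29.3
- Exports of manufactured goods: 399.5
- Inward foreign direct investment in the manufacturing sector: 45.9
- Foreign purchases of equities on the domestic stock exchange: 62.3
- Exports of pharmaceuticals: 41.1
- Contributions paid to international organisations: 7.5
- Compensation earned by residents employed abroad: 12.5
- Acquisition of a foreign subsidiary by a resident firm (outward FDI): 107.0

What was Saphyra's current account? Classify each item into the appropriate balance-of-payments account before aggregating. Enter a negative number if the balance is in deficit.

219.2

Goods: 399.5 - 121.7 - 113.8 + 41.1 = 205.1
Primary income: 29.3 + 12.5 = 41.8
Secondary income: -11.1 - 9.1 - 7.5 = -27.7
Current account = 205.1 + 41.8 + (-27.7) = 219.2
(Excluded from the current account — financial account: purchases of foreign government bonds by domestic residents 143.3, increase in resident deposits held at foreign banks 24.1, inward foreign direct investment in the manufacturing sector 45.9, foreign purchases of equities on the domestic stock exchange 62.3, acquisition of a foreign subsidiary by a resident firm (outward FDI) 107.0; capital account: capital transfers received from emigrants 13.8.)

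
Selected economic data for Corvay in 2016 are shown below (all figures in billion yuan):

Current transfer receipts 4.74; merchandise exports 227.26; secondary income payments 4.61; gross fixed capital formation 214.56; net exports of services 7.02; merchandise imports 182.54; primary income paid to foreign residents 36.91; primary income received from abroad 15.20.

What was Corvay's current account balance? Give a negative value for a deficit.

Goods balance = 227.26 - 182.54 = 44.72
Services balance = 7.02
Trade balance (goods + services) = 44.72 + 7.02 = 51.74
Net primary income = 15.20 - 36.91 = -21.71
Net secondary income = 4.74 - 4.61 = 0.13
Current account = 51.74 + (-21.71) + 0.13 = 30.16

30.16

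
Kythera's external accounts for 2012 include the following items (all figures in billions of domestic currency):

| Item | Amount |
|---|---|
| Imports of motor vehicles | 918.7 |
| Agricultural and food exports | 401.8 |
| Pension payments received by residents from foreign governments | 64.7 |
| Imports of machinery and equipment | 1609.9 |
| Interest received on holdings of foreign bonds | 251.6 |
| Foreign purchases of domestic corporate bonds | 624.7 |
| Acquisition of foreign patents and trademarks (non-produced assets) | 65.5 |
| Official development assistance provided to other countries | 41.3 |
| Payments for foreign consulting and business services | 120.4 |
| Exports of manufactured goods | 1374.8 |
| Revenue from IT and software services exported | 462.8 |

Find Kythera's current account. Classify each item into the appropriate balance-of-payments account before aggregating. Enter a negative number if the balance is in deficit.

-134.6

Goods: 401.8 + 1374.8 - 918.7 - 1609.9 = -752.0
Services: -120.4 + 462.8 = 342.4
Primary income: 251.6
Secondary income: -41.3 + 64.7 = 23.4
Current account = (-752.0) + 342.4 + 251.6 + 23.4 = -134.6
(Excluded from the current account — financial account: foreign purchases of domestic corporate bonds 624.7; capital account: acquisition of foreign patents and trademarks (non-produced assets) 65.5.)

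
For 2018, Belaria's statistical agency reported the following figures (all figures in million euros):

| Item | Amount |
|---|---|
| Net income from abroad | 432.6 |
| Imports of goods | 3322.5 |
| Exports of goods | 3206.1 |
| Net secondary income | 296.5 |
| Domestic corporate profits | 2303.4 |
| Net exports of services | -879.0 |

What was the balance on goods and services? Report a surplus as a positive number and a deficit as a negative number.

-995.4

Goods balance = 3206.1 - 3322.5 = -116.4
Services balance = -879.0
Trade balance (goods + services) = -116.4 + (-879.0) = -995.4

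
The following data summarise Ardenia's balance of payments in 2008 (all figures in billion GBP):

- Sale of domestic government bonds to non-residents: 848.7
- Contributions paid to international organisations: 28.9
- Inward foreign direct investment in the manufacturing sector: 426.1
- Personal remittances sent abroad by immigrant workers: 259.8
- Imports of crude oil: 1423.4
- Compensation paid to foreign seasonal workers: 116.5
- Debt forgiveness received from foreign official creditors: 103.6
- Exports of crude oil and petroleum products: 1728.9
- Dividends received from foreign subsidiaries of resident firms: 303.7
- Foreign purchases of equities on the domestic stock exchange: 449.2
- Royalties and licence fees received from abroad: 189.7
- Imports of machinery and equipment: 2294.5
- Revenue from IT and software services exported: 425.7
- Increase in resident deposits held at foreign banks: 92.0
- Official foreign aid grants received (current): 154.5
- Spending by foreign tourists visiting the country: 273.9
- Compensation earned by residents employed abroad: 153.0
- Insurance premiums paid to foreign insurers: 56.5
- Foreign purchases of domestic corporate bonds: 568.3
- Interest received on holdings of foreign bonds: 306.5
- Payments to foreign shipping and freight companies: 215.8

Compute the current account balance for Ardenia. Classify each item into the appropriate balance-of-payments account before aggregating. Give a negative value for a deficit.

Goods: 1728.9 - 2294.5 - 1423.4 = -1989.0
Services: -215.8 + 425.7 + 273.9 - 56.5 + 189.7 = 617.0
Primary income: 303.7 + 153.0 - 116.5 + 306.5 = 646.7
Secondary income: 154.5 - 259.8 - 28.9 = -134.2
Current account = (-1989.0) + 617.0 + 646.7 + (-134.2) = -859.5
(Excluded from the current account — financial account: sale of domestic government bonds to non-residents 848.7, inward foreign direct investment in the manufacturing sector 426.1, foreign purchases of equities on the domestic stock exchange 449.2, increase in resident deposits held at foreign banks 92.0, foreign purchases of domestic corporate bonds 568.3; capital account: debt forgiveness received from foreign official creditors 103.6.)

-859.5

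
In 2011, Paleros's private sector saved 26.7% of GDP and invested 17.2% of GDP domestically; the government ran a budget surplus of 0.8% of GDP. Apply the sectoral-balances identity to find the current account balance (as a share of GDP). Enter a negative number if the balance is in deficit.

By the sectoral-balances identity, CA = (S_private - I) + (T - G).
Private balance = 26.7 - 17.2 = 9.5
Government balance (T - G) = 0.8
CA = 9.5 + 0.8 = 10.3

10.3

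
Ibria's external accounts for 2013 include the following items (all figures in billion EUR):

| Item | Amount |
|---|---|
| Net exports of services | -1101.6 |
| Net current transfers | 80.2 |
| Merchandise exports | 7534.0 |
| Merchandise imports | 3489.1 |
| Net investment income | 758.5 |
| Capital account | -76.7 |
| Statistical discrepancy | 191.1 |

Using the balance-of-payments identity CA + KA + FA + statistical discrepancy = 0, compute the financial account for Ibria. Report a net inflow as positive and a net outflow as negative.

Goods balance = 7534.0 - 3489.1 = 4044.9
Services balance = -1101.6
Trade balance (goods + services) = 4044.9 + (-1101.6) = 2943.3
Net primary income = 758.5
Net secondary income = 80.2
Current account = 2943.3 + 758.5 + 80.2 = 3782.0
Financial account = -(3782.0 + (-76.7) + 191.1) = -3896.4

-3896.4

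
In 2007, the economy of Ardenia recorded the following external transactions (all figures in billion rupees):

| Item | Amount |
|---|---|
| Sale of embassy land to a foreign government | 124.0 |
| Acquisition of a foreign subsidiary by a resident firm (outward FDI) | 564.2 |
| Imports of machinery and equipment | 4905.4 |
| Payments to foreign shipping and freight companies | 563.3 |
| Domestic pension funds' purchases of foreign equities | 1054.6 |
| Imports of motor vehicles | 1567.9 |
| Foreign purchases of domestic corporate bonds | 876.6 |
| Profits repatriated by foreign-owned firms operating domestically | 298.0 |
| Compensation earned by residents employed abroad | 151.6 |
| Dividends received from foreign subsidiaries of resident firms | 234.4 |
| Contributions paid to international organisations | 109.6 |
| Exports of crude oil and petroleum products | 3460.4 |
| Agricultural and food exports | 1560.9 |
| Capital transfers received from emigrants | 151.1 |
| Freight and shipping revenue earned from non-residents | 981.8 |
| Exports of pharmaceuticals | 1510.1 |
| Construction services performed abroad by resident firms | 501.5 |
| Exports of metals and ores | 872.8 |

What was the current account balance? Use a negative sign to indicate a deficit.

Goods: 3460.4 + 872.8 - 4905.4 + 1510.1 + 1560.9 - 1567.9 = 930.9
Services: -563.3 + 501.5 + 981.8 = 920.0
Primary income: 151.6 + 234.4 - 298.0 = 88.0
Secondary income: -109.6
Current account = 930.9 + 920.0 + 88.0 + (-109.6) = 1829.3
(Excluded from the current account — capital account: sale of embassy land to a foreign government 124.0, capital transfers received from emigrants 151.1; financial account: acquisition of a foreign subsidiary by a resident firm (outward FDI) 564.2, domestic pension funds' purchases of foreign equities 1054.6, foreign purchases of domestic corporate bonds 876.6.)

1829.3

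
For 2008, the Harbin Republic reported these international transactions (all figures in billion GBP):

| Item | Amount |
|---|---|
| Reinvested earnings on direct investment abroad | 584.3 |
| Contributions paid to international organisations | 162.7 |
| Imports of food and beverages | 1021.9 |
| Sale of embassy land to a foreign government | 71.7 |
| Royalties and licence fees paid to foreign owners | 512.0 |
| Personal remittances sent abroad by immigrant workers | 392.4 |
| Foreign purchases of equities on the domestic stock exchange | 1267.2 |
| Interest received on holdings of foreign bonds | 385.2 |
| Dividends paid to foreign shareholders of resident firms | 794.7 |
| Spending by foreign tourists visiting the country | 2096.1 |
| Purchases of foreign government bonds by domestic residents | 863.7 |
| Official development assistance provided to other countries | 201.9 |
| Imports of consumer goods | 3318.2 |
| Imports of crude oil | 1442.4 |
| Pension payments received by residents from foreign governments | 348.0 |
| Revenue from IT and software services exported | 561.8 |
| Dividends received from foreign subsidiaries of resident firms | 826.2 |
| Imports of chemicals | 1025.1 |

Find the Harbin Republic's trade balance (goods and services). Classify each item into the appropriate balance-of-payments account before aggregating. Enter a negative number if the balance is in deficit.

-4661.7

Goods: -1442.4 - 1021.9 - 1025.1 - 3318.2 = -6807.6
Services: -512.0 + 561.8 + 2096.1 = 2145.9
Trade balance = -6807.6 + 2145.9 = -4661.7
(Excluded from the trade balance — primary income: reinvested earnings on direct investment abroad 584.3, interest received on holdings of foreign bonds 385.2, dividends paid to foreign shareholders of resident firms 794.7, dividends received from foreign subsidiaries of resident firms 826.2; secondary income: contributions paid to international organisations 162.7, personal remittances sent abroad by immigrant workers 392.4, official development assistance provided to other countries 201.9, pension payments received by residents from foreign governments 348.0; capital account: sale of embassy land to a foreign government 71.7; financial account: foreign purchases of equities on the domestic stock exchange 1267.2, purchases of foreign government bonds by domestic residents 863.7.)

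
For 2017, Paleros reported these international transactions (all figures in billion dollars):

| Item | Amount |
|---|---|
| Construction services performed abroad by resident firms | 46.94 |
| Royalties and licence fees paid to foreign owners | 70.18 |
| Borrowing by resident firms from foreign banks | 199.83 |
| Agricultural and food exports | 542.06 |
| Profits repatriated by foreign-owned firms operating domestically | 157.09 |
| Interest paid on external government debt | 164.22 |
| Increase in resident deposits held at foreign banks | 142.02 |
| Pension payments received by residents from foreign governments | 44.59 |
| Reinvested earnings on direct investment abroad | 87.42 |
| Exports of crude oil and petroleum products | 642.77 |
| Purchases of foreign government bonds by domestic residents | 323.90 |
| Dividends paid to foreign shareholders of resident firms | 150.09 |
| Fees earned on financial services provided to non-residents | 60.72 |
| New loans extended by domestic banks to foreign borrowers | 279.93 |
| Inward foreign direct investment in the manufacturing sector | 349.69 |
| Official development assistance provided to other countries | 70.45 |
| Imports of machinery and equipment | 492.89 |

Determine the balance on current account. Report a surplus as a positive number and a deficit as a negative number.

319.58

Goods: -492.89 + 542.06 + 642.77 = 691.94
Services: 46.94 - 70.18 + 60.72 = 37.48
Primary income: -164.22 - 157.09 - 150.09 + 87.42 = -383.98
Secondary income: 44.59 - 70.45 = -25.86
Current account = 691.94 + 37.48 + (-383.98) + (-25.86) = 319.58
(Excluded from the current account — financial account: borrowing by resident firms from foreign banks 199.83, increase in resident deposits held at foreign banks 142.02, purchases of foreign government bonds by domestic residents 323.90, new loans extended by domestic banks to foreign borrowers 279.93, inward foreign direct investment in the manufacturing sector 349.69.)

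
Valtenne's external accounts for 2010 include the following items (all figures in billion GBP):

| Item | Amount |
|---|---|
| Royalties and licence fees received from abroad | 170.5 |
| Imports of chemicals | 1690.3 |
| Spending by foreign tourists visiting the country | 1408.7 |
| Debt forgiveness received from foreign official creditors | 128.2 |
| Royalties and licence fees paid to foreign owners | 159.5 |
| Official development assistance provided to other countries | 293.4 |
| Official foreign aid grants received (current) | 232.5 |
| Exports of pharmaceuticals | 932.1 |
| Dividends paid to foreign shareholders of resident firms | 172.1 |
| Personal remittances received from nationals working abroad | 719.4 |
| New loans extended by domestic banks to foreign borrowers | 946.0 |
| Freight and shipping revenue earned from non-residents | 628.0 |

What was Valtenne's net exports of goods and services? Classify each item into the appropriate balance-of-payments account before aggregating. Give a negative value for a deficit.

1289.5

Goods: 932.1 - 1690.3 = -758.2
Services: 628.0 + 1408.7 - 159.5 + 170.5 = 2047.7
Trade balance = -758.2 + 2047.7 = 1289.5
(Excluded from the trade balance — capital account: debt forgiveness received from foreign official creditors 128.2; secondary income: official development assistance provided to other countries 293.4, official foreign aid grants received (current) 232.5, personal remittances received from nationals working abroad 719.4; primary income: dividends paid to foreign shareholders of resident firms 172.1; financial account: new loans extended by domestic banks to foreign borrowers 946.0.)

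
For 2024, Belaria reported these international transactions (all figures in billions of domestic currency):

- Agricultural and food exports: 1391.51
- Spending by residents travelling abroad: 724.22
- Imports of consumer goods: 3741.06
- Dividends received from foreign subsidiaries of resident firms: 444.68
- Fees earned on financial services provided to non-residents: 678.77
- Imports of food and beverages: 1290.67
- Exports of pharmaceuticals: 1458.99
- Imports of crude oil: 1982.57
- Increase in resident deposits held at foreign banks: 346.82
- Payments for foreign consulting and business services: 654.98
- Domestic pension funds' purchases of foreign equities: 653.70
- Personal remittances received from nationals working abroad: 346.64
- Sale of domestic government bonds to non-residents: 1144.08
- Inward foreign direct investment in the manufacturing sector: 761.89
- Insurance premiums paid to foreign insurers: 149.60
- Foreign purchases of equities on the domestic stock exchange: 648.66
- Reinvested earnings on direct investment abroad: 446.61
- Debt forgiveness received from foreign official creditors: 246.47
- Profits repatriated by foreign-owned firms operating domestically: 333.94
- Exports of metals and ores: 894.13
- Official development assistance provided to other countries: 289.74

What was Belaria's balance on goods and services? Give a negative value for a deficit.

Goods: -1982.57 + 1458.99 - 3741.06 + 1391.51 - 1290.67 + 894.13 = -3269.67
Services: -149.60 + 678.77 - 724.22 - 654.98 = -850.03
Trade balance = -3269.67 + (-850.03) = -4119.70
(Excluded from the trade balance — primary income: dividends received from foreign subsidiaries of resident firms 444.68, reinvested earnings on direct investment abroad 446.61, profits repatriated by foreign-owned firms operating domestically 333.94; financial account: increase in resident deposits held at foreign banks 346.82, domestic pension funds' purchases of foreign equities 653.70, sale of domestic government bonds to non-residents 1144.08, inward foreign direct investment in the manufacturing sector 761.89, foreign purchases of equities on the domestic stock exchange 648.66; secondary income: personal remittances received from nationals working abroad 346.64, official development assistance provided to other countries 289.74; capital account: debt forgiveness received from foreign official creditors 246.47.)

-4119.70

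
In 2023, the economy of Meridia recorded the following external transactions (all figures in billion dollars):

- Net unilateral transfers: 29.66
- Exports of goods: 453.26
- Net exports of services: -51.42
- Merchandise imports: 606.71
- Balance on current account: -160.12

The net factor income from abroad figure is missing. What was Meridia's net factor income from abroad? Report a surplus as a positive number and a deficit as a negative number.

Current account = goods balance + services balance + net primary income + net secondary income
Sum of the known components = -175.21
Net factor income from abroad = CA - (known components) = -160.12 - (-175.21) = 15.09

15.09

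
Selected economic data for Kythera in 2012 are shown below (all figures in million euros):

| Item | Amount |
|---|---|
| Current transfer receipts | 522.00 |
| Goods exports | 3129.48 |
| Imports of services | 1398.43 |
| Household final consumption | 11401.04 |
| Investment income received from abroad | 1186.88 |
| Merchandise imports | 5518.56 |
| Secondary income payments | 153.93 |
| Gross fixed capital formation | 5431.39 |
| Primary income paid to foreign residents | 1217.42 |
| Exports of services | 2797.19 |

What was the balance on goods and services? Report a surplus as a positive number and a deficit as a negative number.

Goods balance = 3129.48 - 5518.56 = -2389.08
Services balance = 2797.19 - 1398.43 = 1398.76
Trade balance (goods + services) = -2389.08 + 1398.76 = -990.32

-990.32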